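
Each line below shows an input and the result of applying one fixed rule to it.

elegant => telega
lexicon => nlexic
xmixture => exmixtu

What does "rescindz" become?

In each case the input is transformed by: move the last 2 characters to the front (rotate right by 2), then delete the first character.
Starting from "rescindz": after the first operation, "dzrescin"; after the second, "zrescin".

zrescin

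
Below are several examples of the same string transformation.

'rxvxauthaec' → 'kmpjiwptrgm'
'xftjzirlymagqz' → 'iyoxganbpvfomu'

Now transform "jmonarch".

dcpgrwyb

The pattern: shift every letter 11 places backward in the alphabet (wrapping around), then move the first 2 characters to the end (rotate left by 2).
"jmonarch" → "ybdcpgrw" → "dcpgrwyb".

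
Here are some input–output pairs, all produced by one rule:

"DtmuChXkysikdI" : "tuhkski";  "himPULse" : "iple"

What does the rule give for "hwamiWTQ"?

Each output is the input with this applied: keep every other character starting from the second (positions 2nd, 4th, 6th, ...), then convert every letter to lowercase.
So "hwamiWTQ" becomes "wmwq".

wmwq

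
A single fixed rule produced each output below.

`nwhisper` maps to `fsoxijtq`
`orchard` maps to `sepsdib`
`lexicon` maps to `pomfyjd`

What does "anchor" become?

psbodi

Rule — shift every letter 1 place forward in the alphabet (wrapping around), then move the last 2 characters to the front (rotate right by 2).
Starting from "anchor": after the first operation, "bodips"; after the second, "psbodi".
(Check on "lexicon": → "mfyjdpo" → "pomfyjd" ✓)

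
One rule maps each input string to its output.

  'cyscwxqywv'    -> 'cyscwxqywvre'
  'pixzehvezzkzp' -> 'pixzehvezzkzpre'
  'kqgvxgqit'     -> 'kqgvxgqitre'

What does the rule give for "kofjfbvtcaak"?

The pattern: append "re".
Applying that to "kofjfbvtcaak" gives "kofjfbvtcaakre".

kofjfbvtcaakre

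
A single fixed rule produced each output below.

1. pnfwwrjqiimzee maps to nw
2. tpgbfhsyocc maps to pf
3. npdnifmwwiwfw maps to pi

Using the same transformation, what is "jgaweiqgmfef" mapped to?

ge

The rule is to keep one character in every 3, starting at position 2 (positions 2nd, 5th, 8th, ...), then keep only the first 2 characters.
"jgaweiqgmfef" → "gege" → "ge".
(Check on "pnfwwrjqiimzee": → "nwqme" → "nw" ✓)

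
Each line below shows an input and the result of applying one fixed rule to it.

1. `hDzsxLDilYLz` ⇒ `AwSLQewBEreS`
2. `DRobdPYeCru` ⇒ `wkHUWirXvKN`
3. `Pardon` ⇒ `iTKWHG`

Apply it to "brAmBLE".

Each output is the input with this applied: shift every letter 7 places backward in the alphabet (wrapping around), then flip the case of every letter.
Applying both steps to "brAmBLE": "ukTfUEX", then "UKtFuex".

UKtFuex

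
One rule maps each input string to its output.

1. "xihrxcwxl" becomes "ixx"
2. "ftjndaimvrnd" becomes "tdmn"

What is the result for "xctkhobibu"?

chi

Each output is the input with this applied: keep one character in every 3, starting at position 2 (positions 2nd, 5th, 8th, ...).
Applying that to "xctkhobibu" gives "chi".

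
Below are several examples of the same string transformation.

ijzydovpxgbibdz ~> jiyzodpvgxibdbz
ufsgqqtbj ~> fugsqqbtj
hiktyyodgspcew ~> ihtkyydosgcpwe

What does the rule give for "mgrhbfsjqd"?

The pattern: swap each adjacent pair of characters (1↔2, 3↔4, ...).
So "mgrhbfsjqd" becomes "gmhrfbjsdq".

gmhrfbjsdq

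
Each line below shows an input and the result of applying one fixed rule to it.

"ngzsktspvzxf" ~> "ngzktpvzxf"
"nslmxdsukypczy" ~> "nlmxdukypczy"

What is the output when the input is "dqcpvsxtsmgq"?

Each output is the input with this applied: remove every "s".
For "dqcpvsxtsmgq" the result is "dqcpvxtmgq".

dqcpvxtmgq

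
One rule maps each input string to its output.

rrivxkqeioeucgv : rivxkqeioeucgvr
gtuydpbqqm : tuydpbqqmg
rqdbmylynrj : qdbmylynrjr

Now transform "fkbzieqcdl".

kbzieqcdlf

Each output is the input with this applied: move the first character to the end.
Doing the same to "fkbzieqcdl": "kbzieqcdlf".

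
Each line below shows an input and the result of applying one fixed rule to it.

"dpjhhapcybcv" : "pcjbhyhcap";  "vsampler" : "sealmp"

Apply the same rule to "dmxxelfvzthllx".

mlxlxhetlzfv

In each case the input is transformed by: take characters alternately from the front and the back (1st, last, 2nd, 2nd-last, ...), then delete the first 2 characters.
Applying that to "dmxxelfvzthllx" gives "mlxlxhetlzfv".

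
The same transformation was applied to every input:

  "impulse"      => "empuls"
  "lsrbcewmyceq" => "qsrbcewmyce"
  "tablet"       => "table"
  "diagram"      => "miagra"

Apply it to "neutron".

Each output is the input with this applied: delete the first character, then move the last character to the front.
For "neutron", step one produces "eutron"; step two turns that into "neutro".

neutro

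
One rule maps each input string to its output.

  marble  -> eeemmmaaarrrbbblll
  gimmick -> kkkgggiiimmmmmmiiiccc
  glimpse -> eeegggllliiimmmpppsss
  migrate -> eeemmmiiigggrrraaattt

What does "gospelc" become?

What's happening: repeat every character 3 times, then move the last 3 characters to the front (rotate right by 3).
For "gospelc", step one produces "gggooossspppeeelllccc"; step two turns that into "cccgggooossspppeeelll".

cccgggooossspppeeelll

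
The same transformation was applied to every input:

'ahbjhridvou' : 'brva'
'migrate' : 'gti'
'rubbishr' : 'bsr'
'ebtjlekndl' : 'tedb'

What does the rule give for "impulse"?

Rule — move the first 2 characters to the end (rotate left by 2), then keep one character in every 3, starting at position 1 (positions 1st, 4th, 7th, ...).
On "impulse" that produces "psm".

psm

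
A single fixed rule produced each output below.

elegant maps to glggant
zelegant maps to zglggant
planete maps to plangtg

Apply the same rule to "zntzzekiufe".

Each output is the input with this applied: replace every "e" with "g".
Doing the same to "zntzzekiufe": "zntzzgkiufg".

zntzzgkiufg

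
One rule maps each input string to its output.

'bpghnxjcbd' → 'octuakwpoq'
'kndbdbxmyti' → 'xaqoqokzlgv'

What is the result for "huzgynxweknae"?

uhmtlakjrxanr

The transformation: shift every letter 13 places forward in the alphabet (wrapping around) — i.e. ROT13.
Doing the same to "huzgynxweknae": "uhmtlakjrxanr".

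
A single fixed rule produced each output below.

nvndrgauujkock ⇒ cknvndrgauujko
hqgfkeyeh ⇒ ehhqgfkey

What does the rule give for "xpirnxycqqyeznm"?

Each output is the input with this applied: move the last 2 characters to the front (rotate right by 2).
On "xpirnxycqqyeznm" that produces "nmxpirnxycqqyez".

nmxpirnxycqqyez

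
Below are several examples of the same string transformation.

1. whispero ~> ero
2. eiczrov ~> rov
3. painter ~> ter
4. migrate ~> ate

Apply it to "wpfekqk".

The pattern: keep only the last 3 characters.
"wpfekqk" → "kqk".

kqk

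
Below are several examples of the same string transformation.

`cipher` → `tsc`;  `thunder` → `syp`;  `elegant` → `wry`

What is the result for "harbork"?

Rule — shift every letter 11 places forward in the alphabet (wrapping around), then keep every other character starting from the second (positions 2nd, 4th, 6th, ...).
Doing the same to "harbork": "lmc".

lmc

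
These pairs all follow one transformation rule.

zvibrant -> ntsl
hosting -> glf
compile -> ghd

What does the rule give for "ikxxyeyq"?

cpwi

Each output is the input with this applied: keep every other character starting from the second (positions 2nd, 4th, 6th, ...), then shift every letter 8 places backward in the alphabet (wrapping around).
On "ikxxyeyq": the first step gives "kxeq", and the second then gives "cpwi".
(Check on "hosting": → "otn" → "glf" ✓)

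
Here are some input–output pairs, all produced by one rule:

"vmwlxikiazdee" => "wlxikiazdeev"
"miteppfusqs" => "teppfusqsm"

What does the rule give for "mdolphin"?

olphinm

The pattern: move the first 2 characters to the end (rotate left by 2), then delete the last character.
Working it through for "mdolphin": intermediate "olphinmd", final "olphinm".
(Check on "miteppfusqs": → "teppfusqsmi" → "teppfusqsm" ✓)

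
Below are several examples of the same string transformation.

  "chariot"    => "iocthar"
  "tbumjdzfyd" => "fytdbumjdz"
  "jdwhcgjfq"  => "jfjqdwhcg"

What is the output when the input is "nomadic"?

dincoma

The transformation: swap the first and last characters, then move the last 3 characters to the front (rotate right by 3).
Applying both steps to "nomadic": "comadin", then "dincoma".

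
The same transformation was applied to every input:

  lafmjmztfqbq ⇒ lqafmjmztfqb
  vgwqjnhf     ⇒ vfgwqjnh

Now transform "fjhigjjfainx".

fxjhigjjfain

What's happening: swap the first and last characters, then move the last character to the front.
Starting from "fjhigjjfainx": after the first operation, "xjhigjjfainf"; after the second, "fxjhigjjfain".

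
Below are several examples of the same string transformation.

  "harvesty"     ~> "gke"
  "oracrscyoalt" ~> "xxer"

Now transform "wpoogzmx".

In each case the input is transformed by: shift every letter 6 places forward in the alphabet (wrapping around), then keep one character in every 3, starting at position 2 (positions 2nd, 5th, 8th, ...).
"wpoogzmx" → "cvuumfsd" → "vmd".
(Check on "oracrscyoalt": → "uxgixyieugrz" → "xxer" ✓)

vmd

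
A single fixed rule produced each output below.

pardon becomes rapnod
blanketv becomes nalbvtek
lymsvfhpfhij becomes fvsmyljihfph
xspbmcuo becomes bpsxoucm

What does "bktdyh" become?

In each case the input is transformed by: reverse the string, then swap the front and back halves of the string.
Applying both steps to "bktdyh": "hydtkb", then "tkbhyd".

tkbhyd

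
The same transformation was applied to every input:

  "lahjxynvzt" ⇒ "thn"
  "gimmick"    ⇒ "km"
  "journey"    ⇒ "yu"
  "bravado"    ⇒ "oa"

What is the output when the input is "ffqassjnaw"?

Each output is the input with this applied: take characters alternately from the front and the back (1st, last, 2nd, 2nd-last, ...), then keep one character in every 3, starting at position 2 (positions 2nd, 5th, 8th, ...).
For "ffqassjnaw", step one produces "fwfaqnajss"; step two turns that into "wqj".

wqj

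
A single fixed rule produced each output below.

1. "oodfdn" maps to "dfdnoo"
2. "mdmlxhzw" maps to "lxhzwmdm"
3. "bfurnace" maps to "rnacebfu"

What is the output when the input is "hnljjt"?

ljjthn

The pattern: move the last character to the front, then swap the front and back halves of the string.
Applying both steps to "hnljjt": "thnljj", then "ljjthn".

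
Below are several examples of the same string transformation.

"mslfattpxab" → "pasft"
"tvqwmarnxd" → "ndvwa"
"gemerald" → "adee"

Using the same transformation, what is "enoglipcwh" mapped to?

chngi

The pattern: keep every other character starting from the second (positions 2nd, 4th, 6th, ...), then move the last 2 characters to the front (rotate right by 2).
"enoglipcwh" → "ngich" → "chngi".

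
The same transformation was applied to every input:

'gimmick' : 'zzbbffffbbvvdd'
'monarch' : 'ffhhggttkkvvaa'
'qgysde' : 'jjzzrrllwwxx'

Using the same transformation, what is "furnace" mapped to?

yynnkkggttvvxx

The pattern: double every character, then shift every letter 7 places backward in the alphabet (wrapping around).
"furnace" → "ffuurrnnaaccee" → "yynnkkggttvvxx".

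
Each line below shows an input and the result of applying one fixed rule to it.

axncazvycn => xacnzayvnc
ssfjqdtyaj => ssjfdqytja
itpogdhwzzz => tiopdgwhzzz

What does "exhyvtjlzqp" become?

xeyhtvljqzp

Looking at the pairs, the operation is to swap each adjacent pair of characters (1↔2, 3↔4, ...).
"exhyvtjlzqp" → "xeyhtvljqzp".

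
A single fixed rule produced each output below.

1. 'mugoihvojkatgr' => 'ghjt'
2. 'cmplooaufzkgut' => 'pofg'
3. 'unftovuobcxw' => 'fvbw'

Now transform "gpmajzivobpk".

Rule — keep one character in every 3, starting at position 3 (positions 3rd, 6th, 9th, ...).
For "gpmajzivobpk" the result is "mzok".

mzok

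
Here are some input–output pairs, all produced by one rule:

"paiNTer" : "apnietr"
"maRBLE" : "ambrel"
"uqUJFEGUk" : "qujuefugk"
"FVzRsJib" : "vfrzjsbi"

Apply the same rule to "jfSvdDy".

The rule is to swap each adjacent pair of characters (1↔2, 3↔4, ...), then convert every letter to lowercase.
Doing the same to "jfSvdDy": "fjvsddy".

fjvsddy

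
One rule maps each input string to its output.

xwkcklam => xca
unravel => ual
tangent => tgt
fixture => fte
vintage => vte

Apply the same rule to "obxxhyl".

The transformation: keep one character in every 3, starting at position 1 (positions 1st, 4th, 7th, ...).
For "obxxhyl" the result is "oxl".

oxl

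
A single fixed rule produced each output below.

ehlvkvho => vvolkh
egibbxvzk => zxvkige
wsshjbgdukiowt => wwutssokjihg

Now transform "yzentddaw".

The pattern: sort the characters into reverse alphabetical order, then delete the last 2 characters.
For "yzentddaw", step one produces "zywtnedda"; step two turns that into "zywtned".

zywtned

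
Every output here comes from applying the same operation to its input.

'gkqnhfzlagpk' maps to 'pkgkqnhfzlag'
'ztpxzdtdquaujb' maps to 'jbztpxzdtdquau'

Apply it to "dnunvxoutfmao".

Each output is the input with this applied: move the last 2 characters to the front (rotate right by 2).
Doing the same to "dnunvxoutfmao": "aodnunvxoutfm".

aodnunvxoutfm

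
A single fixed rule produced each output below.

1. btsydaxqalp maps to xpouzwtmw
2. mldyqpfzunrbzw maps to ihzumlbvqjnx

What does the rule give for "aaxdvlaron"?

wwtzrhwn

What's happening: delete the last 2 characters, then shift every letter 4 places backward in the alphabet (wrapping around).
Applying both steps to "aaxdvlaron": "aaxdvlar", then "wwtzrhwn".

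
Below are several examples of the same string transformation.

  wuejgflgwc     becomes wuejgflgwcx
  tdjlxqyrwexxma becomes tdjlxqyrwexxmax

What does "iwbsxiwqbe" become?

iwbsxiwqbex

Rule — append "x".
"iwbsxiwqbe" → "iwbsxiwqbex".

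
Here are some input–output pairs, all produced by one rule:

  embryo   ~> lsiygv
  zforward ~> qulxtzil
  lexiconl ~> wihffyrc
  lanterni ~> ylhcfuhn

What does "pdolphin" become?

Looking at the pairs, the operation is to shift every letter 6 places backward in the alphabet (wrapping around), then swap the front and back halves of the string.
"pdolphin" → "jxifjbch" → "jbchjxif".

jbchjxif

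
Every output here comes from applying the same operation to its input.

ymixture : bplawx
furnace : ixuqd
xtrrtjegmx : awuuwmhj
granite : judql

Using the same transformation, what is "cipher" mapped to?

flsk

Looking at the pairs, the operation is to shift every letter 3 places forward in the alphabet (wrapping around), then delete the last 2 characters.
"cipher" → "flskhu" → "flsk".
(Check on "furnace": → "ixuqdfh" → "ixuqd" ✓)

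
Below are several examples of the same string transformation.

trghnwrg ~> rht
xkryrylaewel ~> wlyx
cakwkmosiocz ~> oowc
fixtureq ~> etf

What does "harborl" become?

The rule is to keep one character in every 3, starting at position 1 (positions 1st, 4th, 7th, ...), then reverse the string.
Working it through for "harborl": intermediate "hbl", final "lbh".

lbh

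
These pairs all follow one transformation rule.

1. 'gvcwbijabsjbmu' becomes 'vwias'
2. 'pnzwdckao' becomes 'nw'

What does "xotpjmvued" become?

In each case the input is transformed by: keep every other character starting from the second (positions 2nd, 4th, 6th, ...), then delete the last 2 characters.
On "xotpjmvued": the first step gives "opmud", and the second then gives "opm".

opm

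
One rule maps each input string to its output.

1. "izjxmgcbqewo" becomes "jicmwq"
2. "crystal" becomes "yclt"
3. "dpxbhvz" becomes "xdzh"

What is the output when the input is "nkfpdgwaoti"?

fnwdio

The transformation: keep every other character starting from the first (positions 1st, 3rd, 5th, ...), then swap each adjacent pair of characters (1↔2, 3↔4, ...).
Working it through for "nkfpdgwaoti": intermediate "nfdwoi", final "fnwdio".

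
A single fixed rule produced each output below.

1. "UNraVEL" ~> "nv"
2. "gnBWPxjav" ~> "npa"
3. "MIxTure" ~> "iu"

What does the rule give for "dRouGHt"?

The rule is to keep one character in every 3, starting at position 2 (positions 2nd, 5th, 8th, ...), then convert every letter to lowercase.
Applying both steps to "dRouGHt": "RG", then "rg".
(Check on "gnBWPxjav": → "nPa" → "npa" ✓)

rg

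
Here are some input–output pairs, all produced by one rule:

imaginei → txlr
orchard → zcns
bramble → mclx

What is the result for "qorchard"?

The transformation: shift every letter 11 places forward in the alphabet (wrapping around), then keep only the first 4 characters.
"qorchard" → "bzcnslco" → "bzcn".

bzcn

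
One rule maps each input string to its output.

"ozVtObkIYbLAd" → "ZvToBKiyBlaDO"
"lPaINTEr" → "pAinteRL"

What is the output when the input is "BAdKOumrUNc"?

aDkoUMRunCb

Rule — move the first character to the end, then flip the case of every letter.
Working it through for "BAdKOumrUNc": intermediate "AdKOumrUNcB", final "aDkoUMRunCb".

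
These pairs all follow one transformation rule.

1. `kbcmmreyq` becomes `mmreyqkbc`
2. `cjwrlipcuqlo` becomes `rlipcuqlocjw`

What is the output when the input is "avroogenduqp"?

Each output is the input with this applied: move the first 3 characters to the end (rotate left by 3).
Doing the same to "avroogenduqp": "oogenduqpavr".

oogenduqpavr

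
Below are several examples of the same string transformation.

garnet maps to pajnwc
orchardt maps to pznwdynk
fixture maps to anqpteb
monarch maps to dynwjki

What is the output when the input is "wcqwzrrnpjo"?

kfljnnvsmys

Rule — reverse the string, then shift every letter 4 places backward in the alphabet (wrapping around).
Working it through for "wcqwzrrnpjo": intermediate "ojpnrrzwqcw", final "kfljnnvsmys".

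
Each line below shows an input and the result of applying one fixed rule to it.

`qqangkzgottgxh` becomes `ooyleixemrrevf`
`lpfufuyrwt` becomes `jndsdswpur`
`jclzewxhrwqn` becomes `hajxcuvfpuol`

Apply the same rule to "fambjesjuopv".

dykzhcqhsmnt

Each output is the input with this applied: shift every letter 2 places backward in the alphabet (wrapping around).
On "fambjesjuopv" that produces "dykzhcqhsmnt".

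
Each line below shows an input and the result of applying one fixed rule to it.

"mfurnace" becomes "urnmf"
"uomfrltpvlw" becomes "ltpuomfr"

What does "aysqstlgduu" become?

tlgaysqs

The rule is to delete the last 3 characters, then move the last 3 characters to the front (rotate right by 3).
For "aysqstlgduu", step one produces "aysqstlg"; step two turns that into "tlgaysqs".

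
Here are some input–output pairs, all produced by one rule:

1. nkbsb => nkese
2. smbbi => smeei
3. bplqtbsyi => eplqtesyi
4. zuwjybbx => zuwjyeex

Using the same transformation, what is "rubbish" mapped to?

The transformation: replace every "b" with "e".
So "rubbish" becomes "rueeish".

rueeish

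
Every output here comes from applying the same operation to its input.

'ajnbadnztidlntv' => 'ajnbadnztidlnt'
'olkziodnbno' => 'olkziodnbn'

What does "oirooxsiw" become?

The rule is to delete the last character.
On "oirooxsiw" that produces "oirooxsi".

oirooxsi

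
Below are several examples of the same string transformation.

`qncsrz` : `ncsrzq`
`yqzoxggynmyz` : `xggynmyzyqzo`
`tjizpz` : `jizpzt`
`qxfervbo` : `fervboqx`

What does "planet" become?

lanetp

Looking at the pairs, the operation is to swap the front and back halves of the string, then move the last 2 characters to the front (rotate right by 2).
"planet" → "netpla" → "lanetp".
(Check on "qncsrz": → "srzqnc" → "ncsrzq" ✓)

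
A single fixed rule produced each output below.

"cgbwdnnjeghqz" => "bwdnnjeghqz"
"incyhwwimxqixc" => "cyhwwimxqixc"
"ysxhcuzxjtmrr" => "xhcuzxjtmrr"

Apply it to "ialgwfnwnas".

The transformation: delete the first 2 characters.
Applying that to "ialgwfnwnas" gives "lgwfnwnas".

lgwfnwnas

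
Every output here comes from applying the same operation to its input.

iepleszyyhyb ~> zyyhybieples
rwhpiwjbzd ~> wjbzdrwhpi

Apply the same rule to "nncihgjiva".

The rule is to swap the front and back halves of the string.
For "nncihgjiva" the result is "gjivanncih".

gjivanncih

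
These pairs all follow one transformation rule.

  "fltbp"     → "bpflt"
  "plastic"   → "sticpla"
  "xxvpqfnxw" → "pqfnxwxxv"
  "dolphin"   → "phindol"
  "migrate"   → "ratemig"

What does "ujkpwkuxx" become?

Each output is the input with this applied: move the first 3 characters to the end (rotate left by 3).
So "ujkpwkuxx" becomes "pwkuxxujk".

pwkuxxujk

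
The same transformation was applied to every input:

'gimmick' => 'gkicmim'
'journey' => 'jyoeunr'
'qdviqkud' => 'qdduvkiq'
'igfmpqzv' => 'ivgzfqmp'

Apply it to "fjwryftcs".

fsjcwtrfy

The pattern: take characters alternately from the front and the back (1st, last, 2nd, 2nd-last, ...).
"fjwryftcs" → "fsjcwtrfy".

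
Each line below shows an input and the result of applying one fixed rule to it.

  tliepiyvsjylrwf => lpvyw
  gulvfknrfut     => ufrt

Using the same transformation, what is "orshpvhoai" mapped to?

rpo

Each output is the input with this applied: keep one character in every 3, starting at position 2 (positions 2nd, 5th, 8th, ...).
Doing the same to "orshpvhoai": "rpo".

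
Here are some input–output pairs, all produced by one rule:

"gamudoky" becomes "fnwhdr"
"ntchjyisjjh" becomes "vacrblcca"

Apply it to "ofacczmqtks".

The transformation: shift every letter 7 places backward in the alphabet (wrapping around), then delete the first 2 characters.
"ofacczmqtks" → "hytvvsfjmdl" → "tvvsfjmdl".
(Check on "gamudoky": → "ztfnwhdr" → "fnwhdr" ✓)

tvvsfjmdl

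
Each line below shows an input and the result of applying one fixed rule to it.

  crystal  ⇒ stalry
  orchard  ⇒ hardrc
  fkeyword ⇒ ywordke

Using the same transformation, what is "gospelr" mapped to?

The rule is to delete the first character, then move the first 2 characters to the end (rotate left by 2).
On "gospelr": the first step gives "ospelr", and the second then gives "pelros".

pelros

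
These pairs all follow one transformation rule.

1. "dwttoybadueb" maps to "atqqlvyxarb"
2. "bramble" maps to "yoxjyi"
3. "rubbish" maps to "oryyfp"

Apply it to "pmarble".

Each output is the input with this applied: shift every letter 3 places backward in the alphabet (wrapping around), then delete the last character.
On "pmarble" that produces "mjxoyi".

mjxoyi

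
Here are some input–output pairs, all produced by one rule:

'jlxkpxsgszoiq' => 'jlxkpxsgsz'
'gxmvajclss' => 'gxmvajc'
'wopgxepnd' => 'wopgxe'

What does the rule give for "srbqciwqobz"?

srbqciwq

In each case the input is transformed by: delete the last 3 characters.
So "srbqciwqobz" becomes "srbqciwq".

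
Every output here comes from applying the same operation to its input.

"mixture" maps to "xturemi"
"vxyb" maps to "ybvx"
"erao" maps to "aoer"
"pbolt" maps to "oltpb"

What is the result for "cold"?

Each output is the input with this applied: move the first 2 characters to the end (rotate left by 2).
Doing the same to "cold": "ldco".

ldco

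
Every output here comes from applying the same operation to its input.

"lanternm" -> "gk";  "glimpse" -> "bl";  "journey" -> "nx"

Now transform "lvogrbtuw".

hup

The rule is to keep one character in every 3, starting at position 3 (positions 3rd, 6th, 9th, ...), then shift every letter 7 places backward in the alphabet (wrapping around).
"lvogrbtuw" → "hup".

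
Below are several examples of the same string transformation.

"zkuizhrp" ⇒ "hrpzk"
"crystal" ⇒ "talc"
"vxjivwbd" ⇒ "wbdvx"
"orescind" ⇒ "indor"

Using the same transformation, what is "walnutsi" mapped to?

Looking at the pairs, the operation is to move the last 3 characters to the front (rotate right by 3), then delete the last 3 characters.
Applying both steps to "walnutsi": "tsiwalnu", then "tsiwa".

tsiwa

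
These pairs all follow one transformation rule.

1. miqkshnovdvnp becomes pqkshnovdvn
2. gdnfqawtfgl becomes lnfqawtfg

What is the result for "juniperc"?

cniper

The pattern: delete the first 2 characters, then move the last character to the front.
"juniperc" → "niperc" → "cniper".
(Check on "gdnfqawtfgl": → "nfqawtfgl" → "lnfqawtfg" ✓)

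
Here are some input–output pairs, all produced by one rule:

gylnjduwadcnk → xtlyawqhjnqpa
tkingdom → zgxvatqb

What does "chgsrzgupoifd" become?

Rule — shift every letter 13 places forward in the alphabet (wrapping around) — i.e. ROT13, then move the last character to the front.
So "chgsrzgupoifd" becomes "qputfemthcbvs".

qputfemthcbvs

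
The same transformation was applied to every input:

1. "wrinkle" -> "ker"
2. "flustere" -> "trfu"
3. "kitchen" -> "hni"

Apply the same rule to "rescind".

Looking at the pairs, the operation is to move the first 3 characters to the end (rotate left by 3), then keep every other character starting from the second (positions 2nd, 4th, 6th, ...).
For "rescind", step one produces "cindres"; step two turns that into "ide".

ide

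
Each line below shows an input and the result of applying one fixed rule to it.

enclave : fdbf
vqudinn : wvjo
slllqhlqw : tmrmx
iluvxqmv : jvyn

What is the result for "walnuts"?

xmvt

The transformation: shift every letter 1 place forward in the alphabet (wrapping around), then keep every other character starting from the first (positions 1st, 3rd, 5th, ...).
Working it through for "walnuts": intermediate "xbmovut", final "xmvt".
(Check on "enclave": → "fodmbwf" → "fdbf" ✓)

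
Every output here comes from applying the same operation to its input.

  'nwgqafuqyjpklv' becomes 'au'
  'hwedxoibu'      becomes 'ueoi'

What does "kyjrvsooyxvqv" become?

oo

Rule — move the last character to the front, then keep only the vowels.
On "kyjrvsooyxvqv": the first step gives "vkyjrvsooyxvq", and the second then gives "oo".
(Check on "nwgqafuqyjpklv": → "vnwgqafuqyjpkl" → "au" ✓)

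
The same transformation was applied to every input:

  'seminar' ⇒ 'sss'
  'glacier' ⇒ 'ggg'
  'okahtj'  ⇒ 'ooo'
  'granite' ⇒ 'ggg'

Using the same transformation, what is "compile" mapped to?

ccc

What's happening: repeat every character 3 times, then keep only the first 3 characters.
"compile" → "cccooommmpppiiillleee" → "ccc".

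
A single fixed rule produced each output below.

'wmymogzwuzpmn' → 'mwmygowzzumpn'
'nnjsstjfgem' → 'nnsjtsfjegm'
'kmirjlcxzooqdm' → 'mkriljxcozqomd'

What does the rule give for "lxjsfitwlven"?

What's happening: swap each adjacent pair of characters (1↔2, 3↔4, ...).
Applying that to "lxjsfitwlven" gives "xlsjifwtvlne".

xlsjifwtvlne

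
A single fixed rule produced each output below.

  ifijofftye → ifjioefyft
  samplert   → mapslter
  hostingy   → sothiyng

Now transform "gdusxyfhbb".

The pattern: move the first 2 characters to the end (rotate left by 2), then take characters alternately from the front and the back (1st, last, 2nd, 2nd-last, ...).
On "gdusxyfhbb" that produces "udsgxbybfh".

udsgxbybfh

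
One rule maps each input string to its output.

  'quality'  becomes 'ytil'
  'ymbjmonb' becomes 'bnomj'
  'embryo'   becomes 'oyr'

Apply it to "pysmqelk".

kleqm

Rule — reverse the string, then delete the last 3 characters.
Applying both steps to "pysmqelk": "kleqmsyp", then "kleqm".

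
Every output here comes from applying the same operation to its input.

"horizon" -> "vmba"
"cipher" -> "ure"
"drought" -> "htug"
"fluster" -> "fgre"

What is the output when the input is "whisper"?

What's happening: shift every letter 13 places forward in the alphabet (wrapping around) — i.e. ROT13, then delete the first 3 characters.
On "whisper": the first step gives "juvfcre", and the second then gives "fcre".
(Check on "horizon": → "ubevmba" → "vmba" ✓)

fcre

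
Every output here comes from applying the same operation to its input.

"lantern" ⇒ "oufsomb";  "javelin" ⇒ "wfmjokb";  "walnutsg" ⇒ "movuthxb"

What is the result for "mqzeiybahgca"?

What's happening: shift every letter 1 place forward in the alphabet (wrapping around), then move the first 2 characters to the end (rotate left by 2).
So "mqzeiybahgca" becomes "afjzcbihdbnr".

afjzcbihdbnr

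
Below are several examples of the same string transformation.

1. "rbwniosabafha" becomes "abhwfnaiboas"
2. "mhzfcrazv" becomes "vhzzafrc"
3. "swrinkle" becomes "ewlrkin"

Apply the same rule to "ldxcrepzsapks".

Each output is the input with this applied: take characters alternately from the front and the back (1st, last, 2nd, 2nd-last, ...), then delete the first character.
Starting from "ldxcrepzsapks": after the first operation, "lsdkxpcarsezp"; after the second, "sdkxpcarsezp".
(Check on "rbwniosabafha": → "rabhwfnaiboas" → "abhwfnaiboas" ✓)

sdkxpcarsezp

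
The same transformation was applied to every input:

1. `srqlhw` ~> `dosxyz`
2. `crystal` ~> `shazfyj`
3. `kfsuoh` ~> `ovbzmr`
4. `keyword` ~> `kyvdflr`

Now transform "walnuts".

In each case the input is transformed by: reverse the string, then shift every letter 7 places forward in the alphabet (wrapping around).
"walnuts" → "zabushd".
(Check on "srqlhw": → "whlqrs" → "dosxyz" ✓)

zabushd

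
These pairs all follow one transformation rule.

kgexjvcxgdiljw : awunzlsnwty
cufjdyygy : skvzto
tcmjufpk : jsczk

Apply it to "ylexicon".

The transformation: delete the last 3 characters, then shift every letter 10 places backward in the alphabet (wrapping around).
Working it through for "ylexicon": intermediate "ylexi", final "obuny".
(Check on "tcmjufpk": → "tcmju" → "jsczk" ✓)

obuny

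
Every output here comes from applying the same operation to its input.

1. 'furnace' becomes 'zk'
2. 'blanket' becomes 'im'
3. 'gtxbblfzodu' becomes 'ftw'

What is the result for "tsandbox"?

What's happening: keep one character in every 3, starting at position 3 (positions 3rd, 6th, 9th, ...), then shift every letter 8 places forward in the alphabet (wrapping around).
"tsandbox" → "ab" → "ij".

ij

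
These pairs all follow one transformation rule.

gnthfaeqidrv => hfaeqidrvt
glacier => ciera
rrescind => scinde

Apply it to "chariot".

riota

Rule — delete the first 2 characters, then move the first character to the end.
For "chariot" the result is "riota".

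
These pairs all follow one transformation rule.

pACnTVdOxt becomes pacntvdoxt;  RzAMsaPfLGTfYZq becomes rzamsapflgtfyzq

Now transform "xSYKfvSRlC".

xsykfvsrlc

The rule is to convert every letter to lowercase.
On "xSYKfvSRlC" that produces "xsykfvsrlc".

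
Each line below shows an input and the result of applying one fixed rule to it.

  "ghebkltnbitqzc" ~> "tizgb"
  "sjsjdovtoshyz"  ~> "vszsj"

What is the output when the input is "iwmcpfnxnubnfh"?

nufic

Each output is the input with this applied: keep one character in every 3, starting at position 1 (positions 1st, 4th, 7th, ...), then move the last 3 characters to the front (rotate right by 3).
Working it through for "iwmcpfnxnubnfh": intermediate "icnuf", final "nufic".
(Check on "sjsjdovtoshyz": → "sjvsz" → "vszsj" ✓)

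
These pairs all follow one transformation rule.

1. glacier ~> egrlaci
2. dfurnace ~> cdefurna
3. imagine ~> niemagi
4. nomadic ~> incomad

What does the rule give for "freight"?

hftreig

In each case the input is transformed by: swap the first and last characters, then move the last 2 characters to the front (rotate right by 2).
Starting from "freight": after the first operation, "treighf"; after the second, "hftreig".
(Check on "imagine": → "emagini" → "niemagi" ✓)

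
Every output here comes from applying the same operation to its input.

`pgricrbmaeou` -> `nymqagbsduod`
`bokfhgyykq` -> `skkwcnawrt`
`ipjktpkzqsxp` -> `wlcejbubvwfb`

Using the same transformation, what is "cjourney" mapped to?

dzqkovag

The pattern: swap the front and back halves of the string, then shift every letter 12 places forward in the alphabet (wrapping around).
For "cjourney", step one produces "rneycjou"; step two turns that into "dzqkovag".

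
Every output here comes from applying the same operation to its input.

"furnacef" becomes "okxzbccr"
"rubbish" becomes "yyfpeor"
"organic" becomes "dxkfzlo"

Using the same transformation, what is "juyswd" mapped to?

vptagr

The rule is to shift every letter 3 places backward in the alphabet (wrapping around), then move the first 2 characters to the end (rotate left by 2).
Doing the same to "juyswd": "vptagr".
(Check on "organic": → "lodxkfz" → "dxkfzlo" ✓)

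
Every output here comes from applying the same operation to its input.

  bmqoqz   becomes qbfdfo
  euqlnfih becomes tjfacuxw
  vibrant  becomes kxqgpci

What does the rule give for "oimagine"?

What's happening: shift every letter 11 places backward in the alphabet (wrapping around).
"oimagine" → "dxbpvxct".

dxbpvxct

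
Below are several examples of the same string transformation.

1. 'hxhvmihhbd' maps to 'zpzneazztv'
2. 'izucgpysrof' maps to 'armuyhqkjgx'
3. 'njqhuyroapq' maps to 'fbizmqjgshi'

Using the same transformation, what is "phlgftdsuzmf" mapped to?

The transformation: shift every letter 8 places backward in the alphabet (wrapping around).
On "phlgftdsuzmf" that produces "hzdyxlvkmrex".

hzdyxlvkmrex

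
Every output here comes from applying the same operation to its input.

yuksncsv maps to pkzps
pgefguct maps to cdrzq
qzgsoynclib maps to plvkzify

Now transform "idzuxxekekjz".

ruubhbhgw

The rule is to shift every letter 3 places backward in the alphabet (wrapping around), then delete the first 3 characters.
For "idzuxxekekjz", step one produces "fawruubhbhgw"; step two turns that into "ruubhbhgw".
(Check on "qzgsoynclib": → "nwdplvkzify" → "plvkzify" ✓)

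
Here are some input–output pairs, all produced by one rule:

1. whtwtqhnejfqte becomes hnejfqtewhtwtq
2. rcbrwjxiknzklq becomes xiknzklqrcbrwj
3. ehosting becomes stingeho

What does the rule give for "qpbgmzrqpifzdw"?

The transformation: move the last character to the front, then swap the front and back halves of the string.
Applying that to "qpbgmzrqpifzdw" gives "rqpifzdwqpbgmz".

rqpifzdwqpbgmz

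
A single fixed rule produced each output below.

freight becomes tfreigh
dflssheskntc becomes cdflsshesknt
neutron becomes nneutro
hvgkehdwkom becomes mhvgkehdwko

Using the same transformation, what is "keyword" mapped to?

Looking at the pairs, the operation is to move the last character to the front.
So "keyword" becomes "dkeywor".

dkeywor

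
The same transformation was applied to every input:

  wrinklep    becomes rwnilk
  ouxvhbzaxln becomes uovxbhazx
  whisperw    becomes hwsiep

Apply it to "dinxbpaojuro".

Each output is the input with this applied: delete the last 2 characters, then swap each adjacent pair of characters (1↔2, 3↔4, ...).
For "dinxbpaojuro", step one produces "dinxbpaoju"; step two turns that into "idxnpboauj".
(Check on "whisperw": → "whispe" → "hwsiep" ✓)

idxnpboauj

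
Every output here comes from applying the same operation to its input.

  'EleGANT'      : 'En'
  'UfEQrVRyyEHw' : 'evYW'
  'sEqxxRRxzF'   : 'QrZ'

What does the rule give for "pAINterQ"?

Looking at the pairs, the operation is to keep one character in every 3, starting at position 3 (positions 3rd, 6th, 9th, ...), then flip the case of every letter.
For "pAINterQ", step one produces "Ie"; step two turns that into "iE".

iE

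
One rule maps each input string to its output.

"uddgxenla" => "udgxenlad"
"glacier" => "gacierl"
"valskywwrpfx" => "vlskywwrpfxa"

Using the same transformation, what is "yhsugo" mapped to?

The pattern: move the first character to the end, then swap the first and last characters.
Working it through for "yhsugo": intermediate "hsugoy", final "ysugoh".

ysugoh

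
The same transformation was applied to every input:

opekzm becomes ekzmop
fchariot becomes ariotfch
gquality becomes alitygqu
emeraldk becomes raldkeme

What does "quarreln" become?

rrelnqua

The rule is to swap the front and back halves of the string, then move the last character to the front.
Doing the same to "quarreln": "rrelnqua".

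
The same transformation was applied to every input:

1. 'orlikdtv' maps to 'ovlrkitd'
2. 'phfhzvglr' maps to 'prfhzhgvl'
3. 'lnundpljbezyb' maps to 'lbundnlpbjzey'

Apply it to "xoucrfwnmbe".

What's happening: move the last character to the front, then swap each adjacent pair of characters (1↔2, 3↔4, ...).
On "xoucrfwnmbe": the first step gives "exoucrfwnmb", and the second then gives "xeuorcwfmnb".

xeuorcwfmnb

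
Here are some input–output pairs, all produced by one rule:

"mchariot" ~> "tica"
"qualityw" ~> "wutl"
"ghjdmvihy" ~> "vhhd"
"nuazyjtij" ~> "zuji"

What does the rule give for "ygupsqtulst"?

usqpg

Looking at the pairs, the operation is to keep every other character starting from the second (positions 2nd, 4th, 6th, ...), then sort the characters into reverse alphabetical order.
Applying that to "ygupsqtulst" gives "usqpg".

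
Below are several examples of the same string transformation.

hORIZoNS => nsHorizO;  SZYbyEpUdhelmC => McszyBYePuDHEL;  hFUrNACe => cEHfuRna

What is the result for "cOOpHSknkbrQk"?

qKCooPhsKNKBR

In each case the input is transformed by: move the last 2 characters to the front (rotate right by 2), then flip the case of every letter.
Working it through for "cOOpHSknkbrQk": intermediate "QkcOOpHSknkbr", final "qKCooPhsKNKBR".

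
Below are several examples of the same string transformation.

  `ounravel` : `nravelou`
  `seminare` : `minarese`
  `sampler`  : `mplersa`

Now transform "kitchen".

Each output is the input with this applied: move the first 2 characters to the end (rotate left by 2).
On "kitchen" that produces "tchenki".

tchenki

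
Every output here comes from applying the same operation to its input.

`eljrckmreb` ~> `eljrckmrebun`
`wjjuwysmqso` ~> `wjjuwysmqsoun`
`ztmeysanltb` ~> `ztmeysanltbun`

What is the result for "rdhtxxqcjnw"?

rdhtxxqcjnwun

Rule — append "un".
For "rdhtxxqcjnw" the result is "rdhtxxqcjnwun".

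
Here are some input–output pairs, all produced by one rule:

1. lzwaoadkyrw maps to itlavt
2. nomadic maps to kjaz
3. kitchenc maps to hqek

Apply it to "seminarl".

pjko

What's happening: keep every other character starting from the first (positions 1st, 3rd, 5th, ...), then shift every letter 3 places backward in the alphabet (wrapping around).
Applying both steps to "seminarl": "smnr", then "pjko".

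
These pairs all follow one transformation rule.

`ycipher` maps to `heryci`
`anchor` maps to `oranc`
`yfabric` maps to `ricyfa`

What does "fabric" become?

Each output is the input with this applied: move the first 3 characters to the end (rotate left by 3), then delete the first character.
"fabric" → "ricfab" → "icfab".

icfab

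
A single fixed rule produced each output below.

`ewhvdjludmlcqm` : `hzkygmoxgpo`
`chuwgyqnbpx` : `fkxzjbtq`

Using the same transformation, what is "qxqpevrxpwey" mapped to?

The rule is to shift every letter 3 places forward in the alphabet (wrapping around), then delete the last 3 characters.
On "qxqpevrxpwey": the first step gives "tatshyuaszhb", and the second then gives "tatshyuas".

tatshyuas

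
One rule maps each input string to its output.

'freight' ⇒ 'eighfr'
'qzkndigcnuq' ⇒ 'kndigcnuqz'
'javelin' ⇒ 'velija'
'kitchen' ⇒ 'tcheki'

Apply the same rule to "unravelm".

The pattern: delete the last character, then move the first 2 characters to the end (rotate left by 2).
Starting from "unravelm": after the first operation, "unravel"; after the second, "ravelun".

ravelun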